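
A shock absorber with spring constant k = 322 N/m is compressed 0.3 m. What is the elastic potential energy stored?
PE = ½kx² = ½(322)(0.3)² = 14.49 J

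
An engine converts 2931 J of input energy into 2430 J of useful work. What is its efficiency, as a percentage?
η = W_out/W_in = 2430/2931 = 82.91%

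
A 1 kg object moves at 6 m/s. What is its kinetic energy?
KE = ½mv² = ½(1)(6)² = 18.0 J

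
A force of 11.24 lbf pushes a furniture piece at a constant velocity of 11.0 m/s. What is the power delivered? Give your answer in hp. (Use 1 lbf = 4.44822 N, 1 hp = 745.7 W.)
Convert to SI: F = 49.998 N, v = 11.0 m/s
P = Fv = (49.998)(11.0) = 549.978 W = 0.7375 hp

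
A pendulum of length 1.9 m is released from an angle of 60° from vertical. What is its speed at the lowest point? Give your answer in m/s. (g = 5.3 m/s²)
h = L(1 − cosθ) = 1.9(1 − cos60°) = 0.95 m
v = √(2gh) = √(2·5.3·0.95) = 3.173 m/s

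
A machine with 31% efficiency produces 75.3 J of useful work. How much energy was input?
W_in = W_out/η = 75.3/0.31 = 242.9 J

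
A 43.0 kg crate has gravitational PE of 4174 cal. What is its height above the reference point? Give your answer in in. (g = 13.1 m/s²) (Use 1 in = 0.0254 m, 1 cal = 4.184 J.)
Convert to SI: m = 43.0 kg, PE = 17464.0 J
h = PE/(mg) = 17464.0/(43.0·13.1) = 31.003 m = 1221 in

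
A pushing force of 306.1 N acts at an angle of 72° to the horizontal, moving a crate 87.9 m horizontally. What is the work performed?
W = F·d·cosθ = (306.1)(87.9)cos(72°) = 8314 J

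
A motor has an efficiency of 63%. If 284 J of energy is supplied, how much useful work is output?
W_out = η·W_in = 0.63·284 = 178.92 J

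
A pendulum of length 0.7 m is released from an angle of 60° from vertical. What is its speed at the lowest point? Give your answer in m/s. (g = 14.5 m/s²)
h = L(1 − cosθ) = 0.7(1 − cos60°) = 0.35 m
v = √(2gh) = √(2·14.5·0.35) = 3.186 m/s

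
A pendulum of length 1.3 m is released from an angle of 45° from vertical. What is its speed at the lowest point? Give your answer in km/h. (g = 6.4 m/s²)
h = L(1 − cosθ) = 1.3(1 − cos45°) = 0.380761 m
v = √(2gh) = √(2·6.4·0.380761) = 2.20766 m/s = 7.948 km/h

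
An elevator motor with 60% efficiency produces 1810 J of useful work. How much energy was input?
W_in = W_out/η = 1810/0.6 = 3017 J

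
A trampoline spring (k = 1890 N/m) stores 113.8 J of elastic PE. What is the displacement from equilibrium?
x = √(2·PE/k) = √(2·113.8/1890) = 0.347 m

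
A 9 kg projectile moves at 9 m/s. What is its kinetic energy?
KE = ½mv² = ½(9)(9)² = 364.5 J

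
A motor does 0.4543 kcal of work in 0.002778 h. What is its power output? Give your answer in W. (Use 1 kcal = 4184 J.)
Convert to SI: W = 1900.79 J, t = 10.0008 s
P = W/t = 1900.79/10.0008 = 190.1 W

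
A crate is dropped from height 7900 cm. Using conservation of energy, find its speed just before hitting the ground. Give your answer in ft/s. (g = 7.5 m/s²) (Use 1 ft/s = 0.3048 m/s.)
Convert to SI: h = 79.0 m
mgh = ½mv² ⇒ v = √(2gh) = √(2·7.5·79.0) = 34.4238 m/s = 112.9 ft/s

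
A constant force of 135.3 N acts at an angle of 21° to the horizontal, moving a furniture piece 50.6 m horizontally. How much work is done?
W = F·d·cosθ = (135.3)(50.6)cos(21°) = 6391 J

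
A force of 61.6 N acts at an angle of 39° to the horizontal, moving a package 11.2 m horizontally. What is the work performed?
W = F·d·cosθ = (61.6)(11.2)cos(39°) = 536.2 J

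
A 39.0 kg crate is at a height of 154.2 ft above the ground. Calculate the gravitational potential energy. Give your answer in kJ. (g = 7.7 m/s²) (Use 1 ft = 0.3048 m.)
Convert to SI: m = 39.0 kg, h = 47.0002 m
PE = mgh = (39.0)(7.7)(47.0002) = 14114.1 J = 14.11 kJ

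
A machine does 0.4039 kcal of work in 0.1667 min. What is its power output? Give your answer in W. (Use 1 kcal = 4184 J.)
Convert to SI: W = 1689.92 J, t = 10.002 s
P = W/t = 1689.92/10.002 = 169.0 W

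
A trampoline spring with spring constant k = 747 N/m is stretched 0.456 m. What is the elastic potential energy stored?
PE = ½kx² = ½(747)(0.456)² = 77.66 J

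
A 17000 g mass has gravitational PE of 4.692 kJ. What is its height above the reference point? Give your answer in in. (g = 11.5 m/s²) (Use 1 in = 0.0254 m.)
Convert to SI: m = 17.0 kg, PE = 4692.0 J
h = PE/(mg) = 4692.0/(17.0·11.5) = 24.0 m = 944.9 in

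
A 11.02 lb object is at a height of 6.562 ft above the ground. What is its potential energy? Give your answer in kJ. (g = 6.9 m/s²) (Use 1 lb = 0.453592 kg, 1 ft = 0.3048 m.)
Convert to SI: m = 4.99858 kg, h = 2.0001 m
PE = mgh = (4.99858)(6.9)(2.0001) = 68.9838 J = 0.06898 kJ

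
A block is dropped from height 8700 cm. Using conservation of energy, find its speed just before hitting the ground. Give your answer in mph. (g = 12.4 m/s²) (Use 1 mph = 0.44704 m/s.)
Convert to SI: h = 87.0 m
mgh = ½mv² ⇒ v = √(2gh) = √(2·12.4·87.0) = 46.45 m/s = 103.9 mph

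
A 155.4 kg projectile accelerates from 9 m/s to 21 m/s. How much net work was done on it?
W = ΔKE = ½m(v₂² − v₁²) = ½(155.4)(21² − 9²) = 27972.0 J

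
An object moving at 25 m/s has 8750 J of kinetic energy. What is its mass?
m = 2·KE/v² = 2·8750/(25)² = 28.0 kg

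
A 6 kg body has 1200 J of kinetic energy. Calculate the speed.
v = √(2·KE/m) = √(2·1200/6) = 20.0 m/s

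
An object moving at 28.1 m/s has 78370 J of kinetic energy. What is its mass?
m = 2·KE/v² = 2·78370/(28.1)² = 198.5 kg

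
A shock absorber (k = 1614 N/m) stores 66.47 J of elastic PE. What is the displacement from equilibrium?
x = √(2·PE/k) = √(2·66.47/1614) = 0.287 m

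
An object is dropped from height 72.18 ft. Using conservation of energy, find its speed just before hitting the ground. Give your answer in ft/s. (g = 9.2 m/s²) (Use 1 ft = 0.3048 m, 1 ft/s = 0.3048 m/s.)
Convert to SI: h = 22.0005 m
mgh = ½mv² ⇒ v = √(2gh) = √(2·9.2·22.0005) = 20.1199 m/s = 66.01 ft/s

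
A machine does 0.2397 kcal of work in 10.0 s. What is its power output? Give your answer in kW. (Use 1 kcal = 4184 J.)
Convert to SI: W = 1002.9 J, t = 10.0 s
P = W/t = 1002.9/10.0 = 100.29 W = 0.1003 kW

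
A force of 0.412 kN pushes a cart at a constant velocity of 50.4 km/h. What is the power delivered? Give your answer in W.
Convert to SI: F = 412.0 N, v = 14.0 m/s
P = Fv = (412.0)(14.0) = 5768 W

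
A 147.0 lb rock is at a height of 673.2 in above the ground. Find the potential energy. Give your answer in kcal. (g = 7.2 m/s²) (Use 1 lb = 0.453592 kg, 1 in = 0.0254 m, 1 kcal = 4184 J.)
Convert to SI: m = 66.678 kg, h = 17.0993 m
PE = mgh = (66.678)(7.2)(17.0993) = 8209.05 J = 1.962 kcal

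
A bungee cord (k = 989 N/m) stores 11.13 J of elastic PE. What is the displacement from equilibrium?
x = √(2·PE/k) = √(2·11.13/989) = 0.15 m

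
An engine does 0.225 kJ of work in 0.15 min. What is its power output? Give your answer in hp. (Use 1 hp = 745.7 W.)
Convert to SI: W = 225.0 J, t = 9.0 s
P = W/t = 225.0/9.0 = 25.0 W = 0.03353 hp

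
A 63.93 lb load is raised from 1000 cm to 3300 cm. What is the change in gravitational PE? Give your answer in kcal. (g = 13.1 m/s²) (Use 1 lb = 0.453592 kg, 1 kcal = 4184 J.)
Convert to SI: m = 28.9981 kg, Δh = 23.0 m
ΔPE = mgΔh = (28.9981)(13.1)(23.0) = 8737.14 J = 2.088 kcal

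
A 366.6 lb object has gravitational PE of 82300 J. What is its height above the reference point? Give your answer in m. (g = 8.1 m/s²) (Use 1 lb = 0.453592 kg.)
Convert to SI: m = 166.287 kg, PE = 82300.0 J
h = PE/(mg) = 82300.0/(166.287·8.1) = 61.1 m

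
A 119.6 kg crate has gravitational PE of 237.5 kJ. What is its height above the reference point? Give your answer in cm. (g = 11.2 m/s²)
Convert to SI: m = 119.6 kg, PE = 237500 J
h = PE/(mg) = 237500/(119.6·11.2) = 177.302 m = 17730 cm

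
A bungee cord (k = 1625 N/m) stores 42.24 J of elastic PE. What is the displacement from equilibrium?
x = √(2·PE/k) = √(2·42.24/1625) = 0.228 m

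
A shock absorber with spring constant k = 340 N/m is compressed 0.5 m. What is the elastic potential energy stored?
PE = ½kx² = ½(340)(0.5)² = 42.5 J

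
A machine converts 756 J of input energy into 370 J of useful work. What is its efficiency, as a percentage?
η = W_out/W_in = 370/756 = 48.94%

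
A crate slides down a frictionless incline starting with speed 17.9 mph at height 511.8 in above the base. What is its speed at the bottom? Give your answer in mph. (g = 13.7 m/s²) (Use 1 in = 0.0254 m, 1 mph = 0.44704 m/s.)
Convert to SI: v₀ = 8.00202 m/s, h = 12.9997 m
½mv₀² + mgh = ½mv² ⇒ v = √(v₀² + 2gh) = √(8.00202² + 2·13.7·12.9997) = 20.4994 m/s = 45.86 mph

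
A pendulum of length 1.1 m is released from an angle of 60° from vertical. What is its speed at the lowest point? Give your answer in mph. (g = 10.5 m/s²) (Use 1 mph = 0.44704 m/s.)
h = L(1 − cosθ) = 1.1(1 − cos60°) = 0.55 m
v = √(2gh) = √(2·10.5·0.55) = 3.39853 m/s = 7.602 mph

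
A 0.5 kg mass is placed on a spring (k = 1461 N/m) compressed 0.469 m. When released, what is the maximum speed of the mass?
½kx² = ½mv² ⇒ v = x√(k/m) = (0.469)√(1461/0.5) = 25.35 m/s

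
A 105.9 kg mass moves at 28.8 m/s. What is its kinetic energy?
KE = ½mv² = ½(105.9)(28.8)² = 43920 J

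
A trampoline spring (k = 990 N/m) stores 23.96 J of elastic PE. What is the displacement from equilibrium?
x = √(2·PE/k) = √(2·23.96/990) = 0.22 m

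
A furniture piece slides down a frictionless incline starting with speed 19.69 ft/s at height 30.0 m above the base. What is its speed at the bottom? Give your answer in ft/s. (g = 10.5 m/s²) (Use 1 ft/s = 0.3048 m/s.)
Convert to SI: v₀ = 6.00151 m/s, h = 30.0 m
½mv₀² + mgh = ½mv² ⇒ v = √(v₀² + 2gh) = √(6.00151² + 2·10.5·30.0) = 25.8073 m/s = 84.67 ft/s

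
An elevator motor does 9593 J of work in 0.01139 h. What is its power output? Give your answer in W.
Convert to SI: W = 9593.0 J, t = 41.004 s
P = W/t = 9593.0/41.004 = 234.0 W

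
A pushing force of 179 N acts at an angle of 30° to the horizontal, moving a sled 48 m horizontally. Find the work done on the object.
W = F·d·cosθ = (179)(48)cos(30°) = 7441 J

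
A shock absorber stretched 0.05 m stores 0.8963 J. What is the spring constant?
k = 2·PE/x² = 2·0.8963/(0.05)² = 717.0 N/m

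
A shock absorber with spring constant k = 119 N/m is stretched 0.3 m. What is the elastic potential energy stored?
PE = ½kx² = ½(119)(0.3)² = 5.355 J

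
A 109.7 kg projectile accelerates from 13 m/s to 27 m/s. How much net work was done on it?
W = ΔKE = ½m(v₂² − v₁²) = ½(109.7)(27² − 13²) = 30716.0 J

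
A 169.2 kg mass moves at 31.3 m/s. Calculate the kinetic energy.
KE = ½mv² = ½(169.2)(31.3)² = 82880 J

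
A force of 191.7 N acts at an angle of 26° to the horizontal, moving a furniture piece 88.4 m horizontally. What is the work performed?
W = F·d·cosθ = (191.7)(88.4)cos(26°) = 15230 J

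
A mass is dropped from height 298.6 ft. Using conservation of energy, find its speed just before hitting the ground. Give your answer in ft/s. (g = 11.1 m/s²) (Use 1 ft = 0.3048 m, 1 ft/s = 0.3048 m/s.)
Convert to SI: h = 91.0133 m
mgh = ½mv² ⇒ v = √(2gh) = √(2·11.1·91.0133) = 44.9499 m/s = 147.5 ft/s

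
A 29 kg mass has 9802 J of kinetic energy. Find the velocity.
v = √(2·KE/m) = √(2·9802/29) = 26.0 m/s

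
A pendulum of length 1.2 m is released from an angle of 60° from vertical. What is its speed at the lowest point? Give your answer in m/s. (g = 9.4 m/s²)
h = L(1 − cosθ) = 1.2(1 − cos60°) = 0.6 m
v = √(2gh) = √(2·9.4·0.6) = 3.359 m/s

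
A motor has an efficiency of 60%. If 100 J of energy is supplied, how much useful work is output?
W_out = η·W_in = 0.6·100 = 60.0 J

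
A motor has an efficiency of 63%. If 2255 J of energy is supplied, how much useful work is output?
W_out = η·W_in = 0.63·2255 = 1420.65 J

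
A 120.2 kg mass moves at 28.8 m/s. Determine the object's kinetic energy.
KE = ½mv² = ½(120.2)(28.8)² = 49850 J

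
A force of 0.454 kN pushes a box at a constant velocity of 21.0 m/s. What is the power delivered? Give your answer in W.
Convert to SI: F = 454.0 N, v = 21.0 m/s
P = Fv = (454.0)(21.0) = 9534 W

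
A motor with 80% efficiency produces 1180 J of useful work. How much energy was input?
W_in = W_out/η = 1180/0.8 = 1475 J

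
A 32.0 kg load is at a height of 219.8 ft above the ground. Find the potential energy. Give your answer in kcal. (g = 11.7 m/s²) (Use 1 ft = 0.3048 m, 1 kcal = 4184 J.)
Convert to SI: m = 32.0 kg, h = 66.995 m
PE = mgh = (32.0)(11.7)(66.995) = 25082.9 J = 5.995 kcal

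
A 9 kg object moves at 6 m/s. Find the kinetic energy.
KE = ½mv² = ½(9)(6)² = 162.0 J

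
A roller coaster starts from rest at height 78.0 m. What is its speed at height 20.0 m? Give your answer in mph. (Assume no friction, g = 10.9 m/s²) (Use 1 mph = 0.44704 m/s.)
mgh₁ = mgh₂ + ½mv² ⇒ v = √(2g(h₁−h₂)) = √(2·10.9·58.0) = 35.5584 m/s = 79.54 mph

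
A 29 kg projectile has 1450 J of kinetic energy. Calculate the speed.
v = √(2·KE/m) = √(2·1450/29) = 10.0 m/s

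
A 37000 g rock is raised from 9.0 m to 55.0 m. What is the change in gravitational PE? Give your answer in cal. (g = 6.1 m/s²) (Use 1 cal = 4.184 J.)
Convert to SI: m = 37.0 kg, Δh = 46.0 m
ΔPE = mgΔh = (37.0)(6.1)(46.0) = 10382.2 J = 2481 cal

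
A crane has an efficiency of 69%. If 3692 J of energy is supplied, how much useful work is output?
W_out = η·W_in = 0.69·3692 = 2547.48 J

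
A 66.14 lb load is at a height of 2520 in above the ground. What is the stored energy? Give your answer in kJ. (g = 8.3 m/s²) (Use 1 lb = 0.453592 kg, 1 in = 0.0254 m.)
Convert to SI: m = 30.0006 kg, h = 64.008 m
PE = mgh = (30.0006)(8.3)(64.008) = 15938.3 J = 15.94 kJ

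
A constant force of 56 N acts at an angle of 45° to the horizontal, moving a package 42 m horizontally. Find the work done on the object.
W = F·d·cosθ = (56)(42)cos(45°) = 1663 J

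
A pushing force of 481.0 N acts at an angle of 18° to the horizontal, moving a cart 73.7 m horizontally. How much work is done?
W = F·d·cosθ = (481.0)(73.7)cos(18°) = 33710 J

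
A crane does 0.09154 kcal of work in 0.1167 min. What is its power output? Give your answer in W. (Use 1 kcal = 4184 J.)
Convert to SI: W = 383.003 J, t = 7.002 s
P = W/t = 383.003/7.002 = 54.7 W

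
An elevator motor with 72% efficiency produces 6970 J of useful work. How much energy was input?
W_in = W_out/η = 6970/0.72 = 9681 J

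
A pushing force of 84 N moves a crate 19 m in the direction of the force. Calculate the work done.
W = F·d = (84)(19) = 1596 J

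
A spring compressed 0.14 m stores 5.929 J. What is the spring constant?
k = 2·PE/x² = 2·5.929/(0.14)² = 605.0 N/m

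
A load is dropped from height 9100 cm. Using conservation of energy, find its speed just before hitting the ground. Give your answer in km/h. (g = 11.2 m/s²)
Convert to SI: h = 91.0 m
mgh = ½mv² ⇒ v = √(2gh) = √(2·11.2·91.0) = 45.1486 m/s = 162.5 km/h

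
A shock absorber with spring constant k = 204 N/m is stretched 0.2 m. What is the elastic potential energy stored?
PE = ½kx² = ½(204)(0.2)² = 4.08 J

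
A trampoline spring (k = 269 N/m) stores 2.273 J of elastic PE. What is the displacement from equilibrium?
x = √(2·PE/k) = √(2·2.273/269) = 0.13 m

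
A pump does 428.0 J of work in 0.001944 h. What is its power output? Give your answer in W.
Convert to SI: W = 428.0 J, t = 6.9984 s
P = W/t = 428.0/6.9984 = 61.16 W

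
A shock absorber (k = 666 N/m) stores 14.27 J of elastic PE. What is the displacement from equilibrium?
x = √(2·PE/k) = √(2·14.27/666) = 0.207 m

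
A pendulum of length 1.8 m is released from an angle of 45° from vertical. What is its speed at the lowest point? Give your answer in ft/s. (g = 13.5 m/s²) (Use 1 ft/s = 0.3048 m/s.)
h = L(1 − cosθ) = 1.8(1 − cos45°) = 0.527208 m
v = √(2gh) = √(2·13.5·0.527208) = 3.77288 m/s = 12.38 ft/s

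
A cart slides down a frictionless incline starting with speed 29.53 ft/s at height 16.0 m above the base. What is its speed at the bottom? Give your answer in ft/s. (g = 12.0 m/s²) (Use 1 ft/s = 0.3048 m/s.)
Convert to SI: v₀ = 9.00074 m/s, h = 16.0 m
½mv₀² + mgh = ½mv² ⇒ v = √(v₀² + 2gh) = √(9.00074² + 2·12.0·16.0) = 21.5642 m/s = 70.75 ft/s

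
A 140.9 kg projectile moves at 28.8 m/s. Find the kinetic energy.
KE = ½mv² = ½(140.9)(28.8)² = 58430 J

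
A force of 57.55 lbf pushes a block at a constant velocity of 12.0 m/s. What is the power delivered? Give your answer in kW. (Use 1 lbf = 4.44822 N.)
Convert to SI: F = 255.995 N, v = 12.0 m/s
P = Fv = (255.995)(12.0) = 3071.94 W = 3.072 kW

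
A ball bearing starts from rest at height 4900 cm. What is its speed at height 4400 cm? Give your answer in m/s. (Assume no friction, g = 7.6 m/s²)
Convert to SI: h₁−h₂ = 5.0 m
mgh₁ = mgh₂ + ½mv² ⇒ v = √(2g(h₁−h₂)) = √(2·7.6·5.0) = 8.718 m/s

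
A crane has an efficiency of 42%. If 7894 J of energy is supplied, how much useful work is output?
W_out = η·W_in = 0.42·7894 = 3315.48 J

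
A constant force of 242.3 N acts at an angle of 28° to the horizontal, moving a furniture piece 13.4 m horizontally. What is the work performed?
W = F·d·cosθ = (242.3)(13.4)cos(28°) = 2867 J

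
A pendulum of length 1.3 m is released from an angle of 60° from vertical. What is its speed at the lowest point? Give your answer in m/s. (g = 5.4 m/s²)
h = L(1 − cosθ) = 1.3(1 − cos60°) = 0.65 m
v = √(2gh) = √(2·5.4·0.65) = 2.65 m/s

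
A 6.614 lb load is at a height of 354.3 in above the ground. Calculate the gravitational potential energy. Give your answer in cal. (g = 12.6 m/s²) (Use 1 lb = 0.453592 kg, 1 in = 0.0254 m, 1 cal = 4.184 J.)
Convert to SI: m = 3.00006 kg, h = 8.99922 m
PE = mgh = (3.00006)(12.6)(8.99922) = 340.177 J = 81.3 cal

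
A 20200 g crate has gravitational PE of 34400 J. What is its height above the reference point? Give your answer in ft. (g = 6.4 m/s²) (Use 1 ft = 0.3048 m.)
Convert to SI: m = 20.2 kg, PE = 34400.0 J
h = PE/(mg) = 34400.0/(20.2·6.4) = 266.089 m = 873.0 ft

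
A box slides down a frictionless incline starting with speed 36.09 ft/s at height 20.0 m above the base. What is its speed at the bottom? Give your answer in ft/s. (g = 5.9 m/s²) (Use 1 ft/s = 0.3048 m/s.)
Convert to SI: v₀ = 11.0002 m/s, h = 20.0 m
½mv₀² + mgh = ½mv² ⇒ v = √(v₀² + 2gh) = √(11.0002² + 2·5.9·20.0) = 18.8946 m/s = 61.99 ft/s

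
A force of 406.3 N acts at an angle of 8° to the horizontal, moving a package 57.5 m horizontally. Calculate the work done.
W = F·d·cosθ = (406.3)(57.5)cos(8°) = 23130 J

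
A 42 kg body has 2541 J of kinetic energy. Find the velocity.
v = √(2·KE/m) = √(2·2541/42) = 11.0 m/s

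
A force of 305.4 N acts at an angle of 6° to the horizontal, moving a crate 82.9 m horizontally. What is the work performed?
W = F·d·cosθ = (305.4)(82.9)cos(6°) = 25180 J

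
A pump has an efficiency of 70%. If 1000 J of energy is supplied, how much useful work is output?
W_out = η·W_in = 0.7·1000 = 700.0 J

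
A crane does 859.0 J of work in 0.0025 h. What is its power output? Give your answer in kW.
Convert to SI: W = 859.0 J, t = 9.0 s
P = W/t = 859.0/9.0 = 95.4444 W = 0.09544 kW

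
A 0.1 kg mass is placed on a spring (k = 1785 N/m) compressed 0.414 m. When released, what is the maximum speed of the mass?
½kx² = ½mv² ⇒ v = x√(k/m) = (0.414)√(1785/0.1) = 55.31 m/s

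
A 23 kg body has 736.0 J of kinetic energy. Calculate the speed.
v = √(2·KE/m) = √(2·736.0/23) = 8.0 m/s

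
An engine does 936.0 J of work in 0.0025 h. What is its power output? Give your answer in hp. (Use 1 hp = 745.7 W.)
Convert to SI: W = 936.0 J, t = 9.0 s
P = W/t = 936.0/9.0 = 104.0 W = 0.1395 hp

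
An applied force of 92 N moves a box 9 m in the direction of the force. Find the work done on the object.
W = F·d = (92)(9) = 828.0 J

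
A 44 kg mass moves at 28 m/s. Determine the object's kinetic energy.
KE = ½mv² = ½(44)(28)² = 17248.0 J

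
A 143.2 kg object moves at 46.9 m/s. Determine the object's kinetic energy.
KE = ½mv² = ½(143.2)(46.9)² = 157500 J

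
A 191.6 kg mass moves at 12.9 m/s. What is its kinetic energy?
KE = ½mv² = ½(191.6)(12.9)² = 15940 J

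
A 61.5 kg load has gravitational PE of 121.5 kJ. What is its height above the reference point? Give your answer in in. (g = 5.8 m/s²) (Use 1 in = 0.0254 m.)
Convert to SI: m = 61.5 kg, PE = 121500 J
h = PE/(mg) = 121500/(61.5·5.8) = 340.622 m = 13410 in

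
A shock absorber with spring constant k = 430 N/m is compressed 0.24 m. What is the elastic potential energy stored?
PE = ½kx² = ½(430)(0.24)² = 12.38 J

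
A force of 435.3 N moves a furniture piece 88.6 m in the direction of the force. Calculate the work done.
W = F·d = (435.3)(88.6) = 38570 J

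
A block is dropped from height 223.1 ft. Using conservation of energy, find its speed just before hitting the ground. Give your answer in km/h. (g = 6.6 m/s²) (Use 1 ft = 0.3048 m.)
Convert to SI: h = 68.0009 m
mgh = ½mv² ⇒ v = √(2gh) = √(2·6.6·68.0009) = 29.9602 m/s = 107.9 km/h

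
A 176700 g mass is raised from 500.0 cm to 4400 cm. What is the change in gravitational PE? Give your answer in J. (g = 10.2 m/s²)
Convert to SI: m = 176.7 kg, Δh = 39.0 m
ΔPE = mgΔh = (176.7)(10.2)(39.0) = 70290 J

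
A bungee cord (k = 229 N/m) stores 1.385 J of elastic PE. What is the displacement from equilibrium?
x = √(2·PE/k) = √(2·1.385/229) = 0.11 m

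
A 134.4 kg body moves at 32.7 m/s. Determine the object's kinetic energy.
KE = ½mv² = ½(134.4)(32.7)² = 71860 J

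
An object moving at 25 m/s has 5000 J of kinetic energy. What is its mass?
m = 2·KE/v² = 2·5000/(25)² = 16.0 kg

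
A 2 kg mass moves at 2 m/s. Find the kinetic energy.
KE = ½mv² = ½(2)(2)² = 4.0 J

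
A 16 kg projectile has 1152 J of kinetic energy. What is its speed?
v = √(2·KE/m) = √(2·1152/16) = 12.0 m/s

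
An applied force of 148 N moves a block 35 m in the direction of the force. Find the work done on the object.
W = F·d = (148)(35) = 5180 J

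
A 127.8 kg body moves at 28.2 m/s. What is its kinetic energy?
KE = ½mv² = ½(127.8)(28.2)² = 50820 J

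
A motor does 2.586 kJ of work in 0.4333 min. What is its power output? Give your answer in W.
Convert to SI: W = 2586.0 J, t = 25.998 s
P = W/t = 2586.0/25.998 = 99.47 W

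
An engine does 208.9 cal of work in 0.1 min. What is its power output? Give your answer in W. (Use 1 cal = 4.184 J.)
Convert to SI: W = 874.038 J, t = 6.0 s
P = W/t = 874.038/6.0 = 145.7 W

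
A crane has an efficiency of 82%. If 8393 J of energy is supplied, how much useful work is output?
W_out = η·W_in = 0.82·8393 = 6882.26 J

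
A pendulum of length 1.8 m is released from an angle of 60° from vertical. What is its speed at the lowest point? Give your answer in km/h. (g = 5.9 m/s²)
h = L(1 − cosθ) = 1.8(1 − cos60°) = 0.9 m
v = √(2gh) = √(2·5.9·0.9) = 3.25883 m/s = 11.73 km/h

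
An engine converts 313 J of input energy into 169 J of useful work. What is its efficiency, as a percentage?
η = W_out/W_in = 169/313 = 53.99%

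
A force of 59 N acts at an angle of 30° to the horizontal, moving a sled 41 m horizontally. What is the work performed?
W = F·d·cosθ = (59)(41)cos(30°) = 2095 J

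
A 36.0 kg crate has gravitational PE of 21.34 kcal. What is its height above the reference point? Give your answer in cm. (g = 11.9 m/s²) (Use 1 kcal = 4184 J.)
Convert to SI: m = 36.0 kg, PE = 89286.6 J
h = PE/(mg) = 89286.6/(36.0·11.9) = 208.419 m = 20840 cm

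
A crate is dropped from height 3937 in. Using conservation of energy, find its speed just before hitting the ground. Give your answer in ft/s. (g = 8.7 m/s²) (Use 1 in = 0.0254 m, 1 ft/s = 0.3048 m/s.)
Convert to SI: h = 99.9998 m
mgh = ½mv² ⇒ v = √(2gh) = √(2·8.7·99.9998) = 41.7133 m/s = 136.9 ft/s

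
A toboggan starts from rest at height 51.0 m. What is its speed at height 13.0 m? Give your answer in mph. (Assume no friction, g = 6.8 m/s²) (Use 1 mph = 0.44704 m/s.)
mgh₁ = mgh₂ + ½mv² ⇒ v = √(2g(h₁−h₂)) = √(2·6.8·38.0) = 22.7332 m/s = 50.85 mph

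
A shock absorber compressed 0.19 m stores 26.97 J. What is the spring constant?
k = 2·PE/x² = 2·26.97/(0.19)² = 1494 N/m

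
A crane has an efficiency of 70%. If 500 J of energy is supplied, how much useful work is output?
W_out = η·W_in = 0.7·500 = 350.0 J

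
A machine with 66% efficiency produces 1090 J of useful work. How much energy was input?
W_in = W_out/η = 1090/0.66 = 1652 J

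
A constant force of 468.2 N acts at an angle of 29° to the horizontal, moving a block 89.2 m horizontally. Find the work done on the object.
W = F·d·cosθ = (468.2)(89.2)cos(29°) = 36530 J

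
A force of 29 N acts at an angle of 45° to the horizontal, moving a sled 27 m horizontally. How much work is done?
W = F·d·cosθ = (29)(27)cos(45°) = 553.7 J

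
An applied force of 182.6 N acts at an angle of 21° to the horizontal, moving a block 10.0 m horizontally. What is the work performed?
W = F·d·cosθ = (182.6)(10.0)cos(21°) = 1705 J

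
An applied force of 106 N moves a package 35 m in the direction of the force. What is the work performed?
W = F·d = (106)(35) = 3710 J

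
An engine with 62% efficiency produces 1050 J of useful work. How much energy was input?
W_in = W_out/η = 1050/0.62 = 1694 J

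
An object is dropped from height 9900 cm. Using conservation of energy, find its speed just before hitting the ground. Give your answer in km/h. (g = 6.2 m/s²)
Convert to SI: h = 99.0 m
mgh = ½mv² ⇒ v = √(2gh) = √(2·6.2·99.0) = 35.0371 m/s = 126.1 km/h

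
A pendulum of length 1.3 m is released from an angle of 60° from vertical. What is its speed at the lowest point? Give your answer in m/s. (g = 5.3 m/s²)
h = L(1 − cosθ) = 1.3(1 − cos60°) = 0.65 m
v = √(2gh) = √(2·5.3·0.65) = 2.625 m/s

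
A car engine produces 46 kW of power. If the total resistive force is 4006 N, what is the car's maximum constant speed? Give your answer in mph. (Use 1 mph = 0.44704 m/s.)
P = Fv ⇒ v = P/F = 46000 W/4006.0 N = 11.4828 m/s = 25.69 mph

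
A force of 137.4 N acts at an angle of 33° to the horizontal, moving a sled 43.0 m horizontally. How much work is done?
W = F·d·cosθ = (137.4)(43.0)cos(33°) = 4955 J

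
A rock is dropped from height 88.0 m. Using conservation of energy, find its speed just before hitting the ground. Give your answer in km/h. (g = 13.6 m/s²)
mgh = ½mv² ⇒ v = √(2gh) = √(2·13.6·88.0) = 48.9244 m/s = 176.1 km/h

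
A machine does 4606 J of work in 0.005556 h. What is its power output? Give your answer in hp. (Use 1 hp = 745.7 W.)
Convert to SI: W = 4606.0 J, t = 20.0016 s
P = W/t = 4606.0/20.0016 = 230.282 W = 0.3088 hp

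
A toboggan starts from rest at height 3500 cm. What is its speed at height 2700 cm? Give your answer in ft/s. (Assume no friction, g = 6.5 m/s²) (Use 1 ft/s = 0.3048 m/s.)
Convert to SI: h₁−h₂ = 8.0 m
mgh₁ = mgh₂ + ½mv² ⇒ v = √(2g(h₁−h₂)) = √(2·6.5·8.0) = 10.198 m/s = 33.46 ft/s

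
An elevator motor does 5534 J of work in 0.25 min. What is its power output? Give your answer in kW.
Convert to SI: W = 5534.0 J, t = 15.0 s
P = W/t = 5534.0/15.0 = 368.933 W = 0.3689 kW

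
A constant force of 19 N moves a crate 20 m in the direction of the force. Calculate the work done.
W = F·d = (19)(20) = 380.0 J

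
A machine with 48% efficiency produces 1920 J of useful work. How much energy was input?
W_in = W_out/η = 1920/0.48 = 4000 J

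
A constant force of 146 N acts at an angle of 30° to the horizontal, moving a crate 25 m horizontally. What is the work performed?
W = F·d·cosθ = (146)(25)cos(30°) = 3161 J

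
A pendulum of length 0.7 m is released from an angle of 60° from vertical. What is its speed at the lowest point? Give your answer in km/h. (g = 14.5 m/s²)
h = L(1 − cosθ) = 0.7(1 − cos60°) = 0.35 m
v = √(2gh) = √(2·14.5·0.35) = 3.18591 m/s = 11.47 km/h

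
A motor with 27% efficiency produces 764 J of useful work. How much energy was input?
W_in = W_out/η = 764/0.27 = 2830 J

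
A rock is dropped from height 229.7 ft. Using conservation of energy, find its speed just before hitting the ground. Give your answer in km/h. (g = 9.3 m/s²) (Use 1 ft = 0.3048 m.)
Convert to SI: h = 70.0126 m
mgh = ½mv² ⇒ v = √(2gh) = √(2·9.3·70.0126) = 36.0865 m/s = 129.9 km/h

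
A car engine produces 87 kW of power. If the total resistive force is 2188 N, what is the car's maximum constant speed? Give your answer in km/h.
P = Fv ⇒ v = P/F = 87000 W/2188.0 N = 39.7623 m/s = 143.1 km/h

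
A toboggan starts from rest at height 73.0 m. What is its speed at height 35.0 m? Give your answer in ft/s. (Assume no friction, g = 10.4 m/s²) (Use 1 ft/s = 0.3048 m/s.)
mgh₁ = mgh₂ + ½mv² ⇒ v = √(2g(h₁−h₂)) = √(2·10.4·38.0) = 28.1141 m/s = 92.24 ft/s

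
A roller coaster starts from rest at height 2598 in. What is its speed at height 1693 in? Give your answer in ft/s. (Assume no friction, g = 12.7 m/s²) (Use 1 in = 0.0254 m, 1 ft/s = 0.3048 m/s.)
Convert to SI: h₁−h₂ = 22.987 m
mgh₁ = mgh₂ + ½mv² ⇒ v = √(2g(h₁−h₂)) = √(2·12.7·22.987) = 24.1634 m/s = 79.28 ft/s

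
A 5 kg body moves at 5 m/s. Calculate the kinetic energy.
KE = ½mv² = ½(5)(5)² = 62.5 J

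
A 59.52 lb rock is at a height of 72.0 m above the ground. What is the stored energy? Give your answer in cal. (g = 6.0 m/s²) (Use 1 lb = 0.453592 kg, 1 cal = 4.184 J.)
Convert to SI: m = 26.9978 kg, h = 72.0 m
PE = mgh = (26.9978)(6.0)(72.0) = 11663.0 J = 2788 cal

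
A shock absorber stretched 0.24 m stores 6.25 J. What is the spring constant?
k = 2·PE/x² = 2·6.25/(0.24)² = 217.0 N/m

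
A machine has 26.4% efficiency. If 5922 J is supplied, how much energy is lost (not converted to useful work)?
W_lost = W_in(1 − η) = 5922·(1 − 0.264) = 4359 J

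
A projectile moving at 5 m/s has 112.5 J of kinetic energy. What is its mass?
m = 2·KE/v² = 2·112.5/(5)² = 9.0 kg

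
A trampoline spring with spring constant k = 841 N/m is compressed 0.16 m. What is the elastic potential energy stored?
PE = ½kx² = ½(841)(0.16)² = 10.76 J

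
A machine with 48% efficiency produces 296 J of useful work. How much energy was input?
W_in = W_out/η = 296/0.48 = 616.7 J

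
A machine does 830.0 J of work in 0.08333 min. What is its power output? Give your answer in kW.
Convert to SI: W = 830.0 J, t = 4.9998 s
P = W/t = 830.0/4.9998 = 166.007 W = 0.166 kW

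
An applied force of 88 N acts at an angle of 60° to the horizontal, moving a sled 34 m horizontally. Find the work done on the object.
W = F·d·cosθ = (88)(34)cos(60°) = 1496 J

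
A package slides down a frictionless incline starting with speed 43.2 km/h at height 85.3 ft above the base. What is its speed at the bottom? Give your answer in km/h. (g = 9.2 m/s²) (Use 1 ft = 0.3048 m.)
Convert to SI: v₀ = 12.0 m/s, h = 25.9994 m
½mv₀² + mgh = ½mv² ⇒ v = √(v₀² + 2gh) = √(12.0² + 2·9.2·25.9994) = 24.9477 m/s = 89.81 km/h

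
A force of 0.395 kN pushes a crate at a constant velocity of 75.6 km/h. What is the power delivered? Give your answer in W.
Convert to SI: F = 395.0 N, v = 21.0 m/s
P = Fv = (395.0)(21.0) = 8295 W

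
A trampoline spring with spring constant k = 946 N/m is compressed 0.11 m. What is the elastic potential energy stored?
PE = ½kx² = ½(946)(0.11)² = 5.723 J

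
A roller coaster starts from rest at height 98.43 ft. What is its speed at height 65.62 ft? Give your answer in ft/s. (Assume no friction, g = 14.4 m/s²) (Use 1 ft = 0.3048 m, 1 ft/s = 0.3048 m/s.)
Convert to SI: h₁−h₂ = 10.0005 m
mgh₁ = mgh₂ + ½mv² ⇒ v = √(2g(h₁−h₂)) = √(2·14.4·10.0005) = 16.971 m/s = 55.68 ft/s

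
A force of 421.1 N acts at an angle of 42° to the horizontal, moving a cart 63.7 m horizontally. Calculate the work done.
W = F·d·cosθ = (421.1)(63.7)cos(42°) = 19930 J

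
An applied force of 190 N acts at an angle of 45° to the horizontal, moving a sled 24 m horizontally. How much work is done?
W = F·d·cosθ = (190)(24)cos(45°) = 3224 J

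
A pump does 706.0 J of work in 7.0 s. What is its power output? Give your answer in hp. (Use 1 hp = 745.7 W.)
P = W/t = 706.0/7.0 = 100.857 W = 0.1353 hp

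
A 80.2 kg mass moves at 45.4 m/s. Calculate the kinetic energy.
KE = ½mv² = ½(80.2)(45.4)² = 82650 J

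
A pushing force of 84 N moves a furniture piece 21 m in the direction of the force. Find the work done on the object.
W = F·d = (84)(21) = 1764 J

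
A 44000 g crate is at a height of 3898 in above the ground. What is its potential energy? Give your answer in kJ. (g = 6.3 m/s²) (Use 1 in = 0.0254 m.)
Convert to SI: m = 44.0 kg, h = 99.0092 m
PE = mgh = (44.0)(6.3)(99.0092) = 27445.4 J = 27.45 kJ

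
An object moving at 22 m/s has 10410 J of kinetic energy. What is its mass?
m = 2·KE/v² = 2·10410/(22)² = 43.02 kg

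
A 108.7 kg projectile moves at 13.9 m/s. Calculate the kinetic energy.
KE = ½mv² = ½(108.7)(13.9)² = 10500 J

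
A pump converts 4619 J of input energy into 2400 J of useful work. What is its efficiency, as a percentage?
η = W_out/W_in = 2400/4619 = 51.96%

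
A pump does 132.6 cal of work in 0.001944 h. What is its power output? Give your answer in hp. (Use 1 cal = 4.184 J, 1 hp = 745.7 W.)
Convert to SI: W = 554.798 J, t = 6.9984 s
P = W/t = 554.798/6.9984 = 79.275 W = 0.1063 hp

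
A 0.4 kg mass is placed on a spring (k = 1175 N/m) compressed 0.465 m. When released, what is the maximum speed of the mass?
½kx² = ½mv² ⇒ v = x√(k/m) = (0.465)√(1175/0.4) = 25.2 m/s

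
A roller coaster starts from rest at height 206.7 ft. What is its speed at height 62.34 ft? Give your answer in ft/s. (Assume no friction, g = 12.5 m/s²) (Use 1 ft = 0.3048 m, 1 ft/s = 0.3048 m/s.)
Convert to SI: h₁−h₂ = 44.0009 m
mgh₁ = mgh₂ + ½mv² ⇒ v = √(2g(h₁−h₂)) = √(2·12.5·44.0009) = 33.1666 m/s = 108.8 ft/s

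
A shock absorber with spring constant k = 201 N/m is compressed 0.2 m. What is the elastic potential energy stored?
PE = ½kx² = ½(201)(0.2)² = 4.02 J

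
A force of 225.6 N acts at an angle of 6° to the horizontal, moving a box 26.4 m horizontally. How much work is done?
W = F·d·cosθ = (225.6)(26.4)cos(6°) = 5923 J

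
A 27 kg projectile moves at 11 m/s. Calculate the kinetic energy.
KE = ½mv² = ½(27)(11)² = 1633.5 J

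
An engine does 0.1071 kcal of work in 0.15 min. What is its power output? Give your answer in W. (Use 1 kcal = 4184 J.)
Convert to SI: W = 448.106 J, t = 9.0 s
P = W/t = 448.106/9.0 = 49.79 W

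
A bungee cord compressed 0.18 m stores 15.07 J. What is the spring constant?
k = 2·PE/x² = 2·15.07/(0.18)² = 930.2 N/m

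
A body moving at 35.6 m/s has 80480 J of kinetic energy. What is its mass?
m = 2·KE/v² = 2·80480/(35.6)² = 127.0 kg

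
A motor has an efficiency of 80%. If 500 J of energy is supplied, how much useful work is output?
W_out = η·W_in = 0.8·500 = 400.0 J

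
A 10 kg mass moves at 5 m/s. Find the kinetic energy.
KE = ½mv² = ½(10)(5)² = 125.0 J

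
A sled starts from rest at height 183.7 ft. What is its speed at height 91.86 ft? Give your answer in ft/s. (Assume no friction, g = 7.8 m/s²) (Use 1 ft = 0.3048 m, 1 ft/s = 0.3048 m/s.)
Convert to SI: h₁−h₂ = 27.9928 m
mgh₁ = mgh₂ + ½mv² ⇒ v = √(2g(h₁−h₂)) = √(2·7.8·27.9928) = 20.8971 m/s = 68.56 ft/s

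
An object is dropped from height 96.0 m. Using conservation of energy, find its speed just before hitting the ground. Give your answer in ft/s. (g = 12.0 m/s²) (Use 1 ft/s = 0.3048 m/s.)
mgh = ½mv² ⇒ v = √(2gh) = √(2·12.0·96.0) = 48.0 m/s = 157.5 ft/s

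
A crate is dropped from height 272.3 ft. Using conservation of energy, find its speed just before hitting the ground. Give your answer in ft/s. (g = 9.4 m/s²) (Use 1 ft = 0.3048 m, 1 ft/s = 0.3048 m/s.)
Convert to SI: h = 82.997 m
mgh = ½mv² ⇒ v = √(2gh) = √(2·9.4·82.997) = 39.5012 m/s = 129.6 ft/s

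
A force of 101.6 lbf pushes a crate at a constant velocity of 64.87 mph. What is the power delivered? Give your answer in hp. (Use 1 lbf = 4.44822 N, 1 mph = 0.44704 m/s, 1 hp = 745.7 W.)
Convert to SI: F = 451.939 N, v = 28.9995 m/s
P = Fv = (451.939)(28.9995) = 13106.0 W = 17.58 hp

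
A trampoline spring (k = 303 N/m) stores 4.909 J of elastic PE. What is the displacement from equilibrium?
x = √(2·PE/k) = √(2·4.909/303) = 0.18 m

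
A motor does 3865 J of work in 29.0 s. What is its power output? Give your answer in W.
P = W/t = 3865.0/29.0 = 133.3 W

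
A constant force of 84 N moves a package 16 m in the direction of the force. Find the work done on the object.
W = F·d = (84)(16) = 1344 J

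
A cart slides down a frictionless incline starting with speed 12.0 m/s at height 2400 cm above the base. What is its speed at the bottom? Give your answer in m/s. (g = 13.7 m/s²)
Convert to SI: v₀ = 12.0 m/s, h = 24.0 m
½mv₀² + mgh = ½mv² ⇒ v = √(v₀² + 2gh) = √(12.0² + 2·13.7·24.0) = 28.31 m/s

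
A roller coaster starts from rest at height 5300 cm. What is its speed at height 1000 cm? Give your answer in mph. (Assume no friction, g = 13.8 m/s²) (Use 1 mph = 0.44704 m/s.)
Convert to SI: h₁−h₂ = 43.0 m
mgh₁ = mgh₂ + ½mv² ⇒ v = √(2g(h₁−h₂)) = √(2·13.8·43.0) = 34.45 m/s = 77.06 mph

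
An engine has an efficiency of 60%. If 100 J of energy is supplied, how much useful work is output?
W_out = η·W_in = 0.6·100 = 60.0 J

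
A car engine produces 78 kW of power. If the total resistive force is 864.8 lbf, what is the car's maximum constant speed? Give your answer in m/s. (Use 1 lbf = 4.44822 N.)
Convert to SI: F = 3846.82 N
P = Fv ⇒ v = P/F = 78000 W/3846.82 N = 20.28 m/s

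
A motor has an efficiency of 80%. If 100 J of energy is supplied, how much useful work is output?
W_out = η·W_in = 0.8·100 = 80.0 J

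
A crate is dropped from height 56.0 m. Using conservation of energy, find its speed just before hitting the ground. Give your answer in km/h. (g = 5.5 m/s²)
mgh = ½mv² ⇒ v = √(2gh) = √(2·5.5·56.0) = 24.8193 m/s = 89.35 km/h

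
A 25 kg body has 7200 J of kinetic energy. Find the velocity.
v = √(2·KE/m) = √(2·7200/25) = 24.0 m/s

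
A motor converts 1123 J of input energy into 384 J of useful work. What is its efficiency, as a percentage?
η = W_out/W_in = 384/1123 = 34.19%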